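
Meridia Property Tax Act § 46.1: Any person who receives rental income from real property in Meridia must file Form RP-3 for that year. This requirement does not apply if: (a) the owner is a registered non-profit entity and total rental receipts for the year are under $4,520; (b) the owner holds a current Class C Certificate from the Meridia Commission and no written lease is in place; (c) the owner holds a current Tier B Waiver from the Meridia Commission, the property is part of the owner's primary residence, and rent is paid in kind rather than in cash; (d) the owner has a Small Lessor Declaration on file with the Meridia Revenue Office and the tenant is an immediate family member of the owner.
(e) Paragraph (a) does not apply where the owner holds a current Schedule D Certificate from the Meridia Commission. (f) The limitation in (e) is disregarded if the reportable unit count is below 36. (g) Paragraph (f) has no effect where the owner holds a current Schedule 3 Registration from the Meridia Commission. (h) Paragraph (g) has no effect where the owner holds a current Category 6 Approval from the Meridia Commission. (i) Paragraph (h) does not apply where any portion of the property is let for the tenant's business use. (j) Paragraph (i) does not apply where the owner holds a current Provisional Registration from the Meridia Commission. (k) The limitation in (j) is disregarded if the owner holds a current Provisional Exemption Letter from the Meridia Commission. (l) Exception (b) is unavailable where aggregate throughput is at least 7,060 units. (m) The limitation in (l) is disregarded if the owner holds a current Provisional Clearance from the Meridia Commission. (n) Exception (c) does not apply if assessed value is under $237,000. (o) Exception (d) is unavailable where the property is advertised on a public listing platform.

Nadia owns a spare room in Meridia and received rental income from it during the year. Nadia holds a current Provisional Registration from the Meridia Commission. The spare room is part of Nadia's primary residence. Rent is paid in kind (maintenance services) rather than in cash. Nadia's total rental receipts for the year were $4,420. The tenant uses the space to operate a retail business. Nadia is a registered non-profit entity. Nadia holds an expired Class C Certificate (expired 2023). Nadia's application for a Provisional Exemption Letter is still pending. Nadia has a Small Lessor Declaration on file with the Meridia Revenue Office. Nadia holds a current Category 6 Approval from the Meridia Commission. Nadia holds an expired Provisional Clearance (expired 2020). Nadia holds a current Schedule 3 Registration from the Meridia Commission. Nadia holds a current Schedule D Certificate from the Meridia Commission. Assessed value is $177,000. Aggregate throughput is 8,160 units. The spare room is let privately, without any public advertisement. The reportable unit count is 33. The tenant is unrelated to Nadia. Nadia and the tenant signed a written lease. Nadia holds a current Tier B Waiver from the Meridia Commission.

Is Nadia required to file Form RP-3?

No — exception (a) applies; Nadia is not required to file Form RP-3.

All of (a)'s requirements are met (Nadia is a registered non-profit; total rental receipts for the year are $4,420, under the $4,520 limit). As to paragraphs (e)–(k): (e) is engaged (a current Schedule D Certificate is held), but is itself disapplied by (f): (f) operates against (e): the reportable unit count is 33, below the 36 limit. (g) would limit (f) — a current Schedule 3 Registration is held — but (h) sets (g) aside: (h) operates against (g): a current Category 6 Approval is held. (i) is engaged (the space is let for business use), but yields to (j): (j) is triggered — a current Provisional Registration is held. (k), which would lift (j), does not operate here — no current Provisional Exemption Letter is held. So (a) applies.
Exception (b) fails — no current Class C Certificate is held.
All of (c)'s requirements are met (a current Tier B Waiver is held; the spare room is part of the primary residence; rent is paid in kind). But applying paragraph (n): (n) operates — assessed value is $177,000, under the $237,000 limit. Exception (c) does not apply.
Exception (d) requires that the tenant is an immediate family member of the owner; but the tenant is unrelated to the owner, so (d) is unavailable.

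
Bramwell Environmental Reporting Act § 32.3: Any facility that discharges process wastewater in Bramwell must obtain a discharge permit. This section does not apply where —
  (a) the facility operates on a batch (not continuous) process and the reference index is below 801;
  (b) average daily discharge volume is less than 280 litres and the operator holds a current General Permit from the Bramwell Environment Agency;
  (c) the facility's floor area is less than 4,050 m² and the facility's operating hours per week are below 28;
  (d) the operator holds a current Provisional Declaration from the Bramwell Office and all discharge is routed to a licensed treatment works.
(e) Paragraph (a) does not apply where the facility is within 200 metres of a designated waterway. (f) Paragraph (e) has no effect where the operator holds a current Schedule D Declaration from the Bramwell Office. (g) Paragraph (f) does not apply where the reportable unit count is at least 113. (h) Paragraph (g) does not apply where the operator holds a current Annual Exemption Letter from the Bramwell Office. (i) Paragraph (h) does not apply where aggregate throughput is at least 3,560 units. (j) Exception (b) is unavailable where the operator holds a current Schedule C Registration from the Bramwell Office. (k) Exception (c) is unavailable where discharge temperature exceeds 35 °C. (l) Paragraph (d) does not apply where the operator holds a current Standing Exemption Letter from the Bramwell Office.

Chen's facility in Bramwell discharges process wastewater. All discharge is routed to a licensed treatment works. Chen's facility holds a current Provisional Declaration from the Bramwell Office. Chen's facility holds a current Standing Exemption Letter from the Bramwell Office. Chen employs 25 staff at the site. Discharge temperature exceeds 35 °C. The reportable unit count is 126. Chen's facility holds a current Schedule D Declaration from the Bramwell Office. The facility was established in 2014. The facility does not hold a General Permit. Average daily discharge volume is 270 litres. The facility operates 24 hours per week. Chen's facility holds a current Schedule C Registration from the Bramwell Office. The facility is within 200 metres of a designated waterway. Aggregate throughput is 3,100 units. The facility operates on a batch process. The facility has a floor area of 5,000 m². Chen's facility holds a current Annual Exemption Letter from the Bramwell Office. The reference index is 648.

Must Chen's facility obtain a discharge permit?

No — exception (a) applies; Chen's facility is not required to obtain a discharge permit.

Exception (a): the facility operates on a batch process; the reference index is 648, below the 801 limit — every condition holds. As to paragraphs (e)–(i): (e) would limit (a) — the facility is within 200 m of a designated waterway — but (f) sets (e) aside: (f) operates against (e): a current Schedule D Declaration is held. (g) would limit (f) — the reportable unit count is 126, meeting the 113 threshold — but (h) sets (g) aside: (h) applies — a current Annual Exemption Letter is held. (i), which would lift (h), is not engaged — aggregate throughput is 3,100 units, short of 3,560 units. So (a) applies.
Exception (b) requires that the operator holds a current General Permit from the Bramwell Environment Agency; but no General Permit is held, so (b) is unavailable.
Exception (c) does not apply: the facility's floor area is 5,000 m², not less than 4,050 m².
All of (d)'s requirements are met (a current Provisional Declaration is held; discharge is routed to a licensed treatment works). But applying paragraph (l): (l) operates against (d): a current Standing Exemption Letter is held. Exception (d) does not apply.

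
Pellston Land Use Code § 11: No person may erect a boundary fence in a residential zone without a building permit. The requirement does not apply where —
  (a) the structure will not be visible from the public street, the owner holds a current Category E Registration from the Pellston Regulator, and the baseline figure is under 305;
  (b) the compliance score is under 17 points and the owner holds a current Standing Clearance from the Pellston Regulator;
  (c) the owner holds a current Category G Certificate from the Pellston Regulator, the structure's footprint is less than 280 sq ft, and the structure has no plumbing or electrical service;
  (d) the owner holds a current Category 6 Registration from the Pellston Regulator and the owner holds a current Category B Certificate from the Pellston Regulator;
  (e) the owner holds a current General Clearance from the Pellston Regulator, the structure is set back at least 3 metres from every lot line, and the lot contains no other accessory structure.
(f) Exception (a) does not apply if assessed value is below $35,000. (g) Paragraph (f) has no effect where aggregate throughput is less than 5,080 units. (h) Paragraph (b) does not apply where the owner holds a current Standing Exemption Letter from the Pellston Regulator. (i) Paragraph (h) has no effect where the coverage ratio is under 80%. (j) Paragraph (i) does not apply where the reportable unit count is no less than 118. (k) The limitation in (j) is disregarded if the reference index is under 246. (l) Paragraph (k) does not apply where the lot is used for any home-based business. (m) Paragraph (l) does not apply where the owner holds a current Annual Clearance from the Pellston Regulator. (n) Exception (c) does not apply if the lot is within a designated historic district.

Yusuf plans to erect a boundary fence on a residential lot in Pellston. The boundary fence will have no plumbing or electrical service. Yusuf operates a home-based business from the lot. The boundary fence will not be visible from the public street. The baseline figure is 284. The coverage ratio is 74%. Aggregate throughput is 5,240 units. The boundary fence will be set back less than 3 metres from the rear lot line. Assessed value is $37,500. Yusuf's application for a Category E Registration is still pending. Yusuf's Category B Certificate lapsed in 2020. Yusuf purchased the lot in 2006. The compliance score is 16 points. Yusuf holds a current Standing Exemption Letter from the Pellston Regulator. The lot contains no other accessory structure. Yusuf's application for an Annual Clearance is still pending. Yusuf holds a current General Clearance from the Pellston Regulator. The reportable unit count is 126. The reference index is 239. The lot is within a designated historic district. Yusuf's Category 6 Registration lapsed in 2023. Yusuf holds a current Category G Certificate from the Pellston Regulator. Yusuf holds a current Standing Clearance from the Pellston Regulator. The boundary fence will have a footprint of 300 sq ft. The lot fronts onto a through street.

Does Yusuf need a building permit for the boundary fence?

Yes — Yusuf must obtain a building permit.

Exception (a) fails — no current Category E Registration is held.
Exception (b): the compliance score is 16 points, under the 17 points limit; a current Standing Clearance is held — every condition holds. However, paragraphs (h)–(m) must be considered: (h) operates against (b): a current Standing Exemption Letter is held. (i) would limit (h) — the coverage ratio is 74%, under the 80% limit — but (j) sets (i) aside: (j) operates against (i): the reportable unit count is 126, meeting the 118 threshold. (k) would limit (j) — the reference index is 239, under the 246 limit — but (l) sets (k) aside: (l) operates against (k): a home-based business operates on the lot. (m) is inapplicable (the Annual Clearance is not current), so (l) stands. So (b) is unavailable.
Exception (c) fails — the structure's footprint is 300 sq ft, not less than 280 sq ft.
Exception (d) fails — there is no Category 6 Registration in force.
Exception (e) fails — the rear setback is under 3 m.
Every exception is unavailable, so the rule governs.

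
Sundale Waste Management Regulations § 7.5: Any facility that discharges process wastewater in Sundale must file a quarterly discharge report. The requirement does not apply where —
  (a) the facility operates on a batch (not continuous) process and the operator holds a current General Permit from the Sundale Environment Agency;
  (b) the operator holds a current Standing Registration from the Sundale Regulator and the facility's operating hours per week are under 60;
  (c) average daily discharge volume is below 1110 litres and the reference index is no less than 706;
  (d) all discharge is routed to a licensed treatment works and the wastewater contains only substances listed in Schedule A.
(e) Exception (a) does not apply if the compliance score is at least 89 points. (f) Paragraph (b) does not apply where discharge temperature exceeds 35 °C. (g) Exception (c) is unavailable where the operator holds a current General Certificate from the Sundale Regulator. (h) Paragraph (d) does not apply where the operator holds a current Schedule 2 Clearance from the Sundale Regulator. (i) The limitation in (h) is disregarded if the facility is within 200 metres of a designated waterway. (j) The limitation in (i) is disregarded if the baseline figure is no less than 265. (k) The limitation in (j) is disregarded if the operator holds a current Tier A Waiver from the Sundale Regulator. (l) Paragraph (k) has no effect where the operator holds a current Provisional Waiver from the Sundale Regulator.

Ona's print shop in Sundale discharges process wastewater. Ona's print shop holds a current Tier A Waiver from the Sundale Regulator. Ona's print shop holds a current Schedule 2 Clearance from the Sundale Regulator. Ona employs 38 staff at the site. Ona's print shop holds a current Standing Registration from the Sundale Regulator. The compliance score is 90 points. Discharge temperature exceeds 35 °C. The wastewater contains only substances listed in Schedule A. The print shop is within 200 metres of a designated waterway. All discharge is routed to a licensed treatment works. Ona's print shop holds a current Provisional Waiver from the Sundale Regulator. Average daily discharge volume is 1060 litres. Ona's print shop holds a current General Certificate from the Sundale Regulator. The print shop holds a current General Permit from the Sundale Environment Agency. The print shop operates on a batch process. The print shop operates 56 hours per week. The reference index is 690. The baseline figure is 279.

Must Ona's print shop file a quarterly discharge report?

Exception (a)'s conditions are all satisfied: the facility operates on a batch process; a current General Permit is held. Turning to paragraph (e): (e) operates against (a): the compliance score is 90 points, meeting the 89 points threshold. Exception (a) does not apply.
Exception (b): a current Standing Registration is held; the facility's operating hours per week are 56, under the 60 limit — every condition holds. But applying paragraph (f): (f) operates against (b): discharge temperature exceeds 35 °C. Exception (b) does not apply.
Exception (c) fails — the reference index is 690, short of 706.
Exception (d)'s conditions are all satisfied: discharge is routed to a licensed treatment works; the wastewater is Schedule-A-only. However, paragraphs (h)–(l) must be considered: (h) operates — a current Schedule 2 Clearance is held. (i) would limit (h) — the print shop is within 200 m of a designated waterway — but (j) sets (i) aside: (j) applies — the baseline figure is 279, meeting the 265 threshold. (k) would limit (j) — a current Tier A Waiver is held — but (l) sets (k) aside: (l) operates — a current Provisional Waiver is held. Exception (d) does not apply.
No exception displaces § 7.5.

Yes — Ona's print shop must file a quarterly discharge report.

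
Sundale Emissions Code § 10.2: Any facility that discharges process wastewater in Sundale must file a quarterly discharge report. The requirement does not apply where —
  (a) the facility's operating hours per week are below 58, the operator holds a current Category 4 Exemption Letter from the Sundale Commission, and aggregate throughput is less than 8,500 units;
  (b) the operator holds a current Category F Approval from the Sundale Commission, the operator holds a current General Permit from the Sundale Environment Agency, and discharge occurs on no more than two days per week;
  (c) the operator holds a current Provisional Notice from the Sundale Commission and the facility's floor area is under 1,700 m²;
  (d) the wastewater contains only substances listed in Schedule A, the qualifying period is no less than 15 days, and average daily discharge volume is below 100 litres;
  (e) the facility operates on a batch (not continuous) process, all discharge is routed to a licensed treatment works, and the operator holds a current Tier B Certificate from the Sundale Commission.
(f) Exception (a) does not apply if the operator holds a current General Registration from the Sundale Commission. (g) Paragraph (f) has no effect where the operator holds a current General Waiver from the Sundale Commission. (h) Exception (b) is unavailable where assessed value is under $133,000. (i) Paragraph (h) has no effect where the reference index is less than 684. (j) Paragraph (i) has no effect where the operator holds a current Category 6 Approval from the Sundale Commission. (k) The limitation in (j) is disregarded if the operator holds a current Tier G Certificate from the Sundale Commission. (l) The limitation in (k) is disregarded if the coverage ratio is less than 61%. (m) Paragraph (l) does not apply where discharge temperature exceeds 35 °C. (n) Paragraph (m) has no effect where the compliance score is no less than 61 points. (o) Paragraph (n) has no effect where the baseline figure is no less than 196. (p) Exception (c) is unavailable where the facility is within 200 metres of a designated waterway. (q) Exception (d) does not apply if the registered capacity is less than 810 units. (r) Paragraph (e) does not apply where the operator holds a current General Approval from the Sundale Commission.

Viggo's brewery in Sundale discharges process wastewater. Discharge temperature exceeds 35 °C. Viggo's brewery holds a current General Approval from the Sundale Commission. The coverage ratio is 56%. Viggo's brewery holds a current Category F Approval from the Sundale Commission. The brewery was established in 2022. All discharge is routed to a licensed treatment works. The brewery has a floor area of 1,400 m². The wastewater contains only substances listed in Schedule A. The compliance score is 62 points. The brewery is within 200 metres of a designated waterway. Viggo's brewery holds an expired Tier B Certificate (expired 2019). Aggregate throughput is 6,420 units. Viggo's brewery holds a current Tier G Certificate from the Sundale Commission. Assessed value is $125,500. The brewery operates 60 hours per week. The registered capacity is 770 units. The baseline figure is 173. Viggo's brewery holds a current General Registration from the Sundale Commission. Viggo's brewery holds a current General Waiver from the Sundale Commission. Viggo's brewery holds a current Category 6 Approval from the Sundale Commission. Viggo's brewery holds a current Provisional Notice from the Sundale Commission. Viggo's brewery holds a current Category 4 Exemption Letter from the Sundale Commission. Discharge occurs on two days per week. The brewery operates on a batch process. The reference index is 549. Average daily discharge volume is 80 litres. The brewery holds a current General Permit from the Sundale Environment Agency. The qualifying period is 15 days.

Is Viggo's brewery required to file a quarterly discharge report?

Exception (a) requires that the facility's operating hours per week are below 58; but the facility's operating hours per week are 60, not below 58, so (a) is unavailable.
Exception (b)'s conditions are all satisfied: a current Category F Approval is held; a current General Permit is held; discharge occurs on no more than two days per week. But applying paragraphs (h)–(o): (h) operates against (b): assessed value is $125,500, under the $133,000 limit. (i) operates (the reference index is 549, less than the 684 limit), but is displaced by (j): (j) operates against (i): a current Category 6 Approval is held. (k) would limit (j) — a current Tier G Certificate is held — but (l) sets (k) aside: (l) is engaged — the coverage ratio is 56%, less than the 61% limit. (m) would limit (l) — discharge temperature exceeds 35 °C — but (n) sets (m) aside: (n) operates against (m): the compliance score is 62 points, meeting the 61 points threshold. (o) is not engaged (the baseline figure is 173, short of 196), so (n) stands. (b) is therefore removed.
All of (c)'s requirements are met (a current Provisional Notice is held; the facility's floor area is 1,400 m², under the 1,700 m² limit). But: (p) is triggered — the brewery is within 200 m of a designated waterway. So (c) is unavailable.
Exception (d) is satisfied on its face — the wastewater is Schedule-A-only; the qualifying period is 15 days, meeting the 15 days threshold; average daily discharge volume is 80 litres, below the 100 litres limit. But: (q) operates against (d): the registered capacity is 770 units, less than the 810 units limit. Exception (d) does not apply.
Exception (e) does not apply: there is no Tier B Certificate in force.
No exception displaces § 10.2.

Yes — Viggo's brewery must file a quarterly discharge report.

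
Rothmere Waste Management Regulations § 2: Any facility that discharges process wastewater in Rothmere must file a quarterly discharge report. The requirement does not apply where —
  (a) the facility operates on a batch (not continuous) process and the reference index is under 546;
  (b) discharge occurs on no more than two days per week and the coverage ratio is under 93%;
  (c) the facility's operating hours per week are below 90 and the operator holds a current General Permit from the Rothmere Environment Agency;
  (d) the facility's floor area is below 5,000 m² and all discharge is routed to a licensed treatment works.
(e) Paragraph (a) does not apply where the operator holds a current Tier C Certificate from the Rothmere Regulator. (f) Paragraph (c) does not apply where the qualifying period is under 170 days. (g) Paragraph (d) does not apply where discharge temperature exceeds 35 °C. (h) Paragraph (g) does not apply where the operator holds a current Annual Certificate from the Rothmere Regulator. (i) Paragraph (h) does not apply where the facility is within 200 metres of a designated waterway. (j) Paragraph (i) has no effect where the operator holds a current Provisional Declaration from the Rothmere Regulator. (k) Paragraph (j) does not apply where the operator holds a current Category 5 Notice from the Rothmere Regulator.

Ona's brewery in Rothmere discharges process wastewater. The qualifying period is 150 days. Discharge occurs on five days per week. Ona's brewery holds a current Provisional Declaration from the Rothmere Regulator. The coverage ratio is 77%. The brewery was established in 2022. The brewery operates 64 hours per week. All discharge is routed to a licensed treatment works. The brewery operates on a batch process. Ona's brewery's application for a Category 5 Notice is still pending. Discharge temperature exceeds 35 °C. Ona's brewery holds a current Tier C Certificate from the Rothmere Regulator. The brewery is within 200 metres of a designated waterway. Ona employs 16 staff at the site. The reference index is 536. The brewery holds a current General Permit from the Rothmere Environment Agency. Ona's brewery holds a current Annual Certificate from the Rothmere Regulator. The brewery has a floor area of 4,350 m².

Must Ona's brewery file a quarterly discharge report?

Exception (a)'s conditions are all satisfied: the facility operates on a batch process; the reference index is 536, under the 546 limit. Turning to paragraph (e): (e) is triggered — a current Tier C Certificate is held. (a) is therefore removed.
Exception (b) requires that discharge occurs on no more than two days per week; but discharge occurs on five days per week, so (b) is unavailable.
All of (c)'s requirements are met (the facility's operating hours per week are 64, below the 90 limit; a current General Permit is held). But: (f) operates against (c): the qualifying period is 150 days, under the 170 days limit. Exception (c) does not apply.
Exception (d) is satisfied on its face — the facility's floor area is 4,350 m², below the 5,000 m² limit; discharge is routed to a licensed treatment works. Applying paragraphs (g)–(k): (g) would limit (d) — discharge temperature exceeds 35 °C — but (h) sets (g) aside: (h) operates against (g): a current Annual Certificate is held. (i) would limit (h) — the brewery is within 200 m of a designated waterway — but (j) sets (i) aside: (j) operates against (i): a current Provisional Declaration is held. (k) is not triggered (the Category 5 Notice is not current), so (j) stands. So (d) applies.

No — exception (d) applies; Ona's brewery is not required to file a quarterly discharge report.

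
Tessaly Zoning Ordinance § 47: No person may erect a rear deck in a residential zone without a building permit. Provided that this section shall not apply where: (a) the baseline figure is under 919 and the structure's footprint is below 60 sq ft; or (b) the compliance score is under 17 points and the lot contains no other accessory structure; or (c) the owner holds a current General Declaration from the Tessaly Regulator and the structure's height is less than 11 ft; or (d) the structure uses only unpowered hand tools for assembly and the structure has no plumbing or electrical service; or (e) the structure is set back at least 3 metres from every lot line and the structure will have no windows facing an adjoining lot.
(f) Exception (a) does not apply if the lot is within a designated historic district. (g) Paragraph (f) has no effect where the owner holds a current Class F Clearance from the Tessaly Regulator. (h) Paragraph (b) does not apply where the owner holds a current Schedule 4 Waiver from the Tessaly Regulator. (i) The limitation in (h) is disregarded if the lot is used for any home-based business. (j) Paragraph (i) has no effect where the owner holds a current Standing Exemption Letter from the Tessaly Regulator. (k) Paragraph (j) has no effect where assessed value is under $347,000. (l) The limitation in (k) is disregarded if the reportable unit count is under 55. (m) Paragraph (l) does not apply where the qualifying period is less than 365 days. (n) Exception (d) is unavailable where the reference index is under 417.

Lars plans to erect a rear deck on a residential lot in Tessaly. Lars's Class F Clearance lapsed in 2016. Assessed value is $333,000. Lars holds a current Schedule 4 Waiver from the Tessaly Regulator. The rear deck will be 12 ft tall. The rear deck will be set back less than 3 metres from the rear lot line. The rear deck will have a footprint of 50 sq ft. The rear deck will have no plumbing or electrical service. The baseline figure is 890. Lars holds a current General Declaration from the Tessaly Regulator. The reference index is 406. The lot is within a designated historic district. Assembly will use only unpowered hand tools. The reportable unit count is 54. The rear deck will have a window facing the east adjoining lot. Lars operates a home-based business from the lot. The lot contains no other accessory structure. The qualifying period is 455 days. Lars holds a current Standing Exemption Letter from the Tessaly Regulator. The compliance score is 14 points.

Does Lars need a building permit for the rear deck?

All of (a)'s requirements are met (the baseline figure is 890, under the 919 limit; the structure's footprint is 50 sq ft, below the 60 sq ft limit). But applying paragraphs (f)–(g): (f) is triggered — the lot is in a historic district. (g), which would lift (f), is inapplicable — no current Class F Clearance is held. Exception (a) does not apply.
All of (b)'s requirements are met (the compliance score is 14 points, under the 17 points limit; the lot has no other accessory structure). But: (h) operates against (b): a current Schedule 4 Waiver is held. (i) is triggered (a home-based business operates on the lot), but is displaced by (j): (j) applies — a current Standing Exemption Letter is held. (k) would limit (j) — assessed value is $333,000, under the $347,000 limit — but (l) sets (k) aside: (l) operates against (k): the reportable unit count is 54, under the 55 limit. (m) is not triggered (the qualifying period is 455 days, not less than 365 days), so (l) stands. So (b) is unavailable.
Exception (c) fails — the structure's height is 12 ft, not less than 11 ft.
Exception (d) is satisfied on its face — assembly uses only hand tools; there is no plumbing or electrical service. Turning to paragraph (n): (n) is triggered — the reference index is 406, under the 417 limit. (d) is therefore removed.
Exception (e) requires that the structure is set back at least 3 metres from every lot line; but the rear setback is under 3 m, so (e) is unavailable.
None of the exceptions is available; § 47 applies in full.

Yes — Lars must obtain a building permit.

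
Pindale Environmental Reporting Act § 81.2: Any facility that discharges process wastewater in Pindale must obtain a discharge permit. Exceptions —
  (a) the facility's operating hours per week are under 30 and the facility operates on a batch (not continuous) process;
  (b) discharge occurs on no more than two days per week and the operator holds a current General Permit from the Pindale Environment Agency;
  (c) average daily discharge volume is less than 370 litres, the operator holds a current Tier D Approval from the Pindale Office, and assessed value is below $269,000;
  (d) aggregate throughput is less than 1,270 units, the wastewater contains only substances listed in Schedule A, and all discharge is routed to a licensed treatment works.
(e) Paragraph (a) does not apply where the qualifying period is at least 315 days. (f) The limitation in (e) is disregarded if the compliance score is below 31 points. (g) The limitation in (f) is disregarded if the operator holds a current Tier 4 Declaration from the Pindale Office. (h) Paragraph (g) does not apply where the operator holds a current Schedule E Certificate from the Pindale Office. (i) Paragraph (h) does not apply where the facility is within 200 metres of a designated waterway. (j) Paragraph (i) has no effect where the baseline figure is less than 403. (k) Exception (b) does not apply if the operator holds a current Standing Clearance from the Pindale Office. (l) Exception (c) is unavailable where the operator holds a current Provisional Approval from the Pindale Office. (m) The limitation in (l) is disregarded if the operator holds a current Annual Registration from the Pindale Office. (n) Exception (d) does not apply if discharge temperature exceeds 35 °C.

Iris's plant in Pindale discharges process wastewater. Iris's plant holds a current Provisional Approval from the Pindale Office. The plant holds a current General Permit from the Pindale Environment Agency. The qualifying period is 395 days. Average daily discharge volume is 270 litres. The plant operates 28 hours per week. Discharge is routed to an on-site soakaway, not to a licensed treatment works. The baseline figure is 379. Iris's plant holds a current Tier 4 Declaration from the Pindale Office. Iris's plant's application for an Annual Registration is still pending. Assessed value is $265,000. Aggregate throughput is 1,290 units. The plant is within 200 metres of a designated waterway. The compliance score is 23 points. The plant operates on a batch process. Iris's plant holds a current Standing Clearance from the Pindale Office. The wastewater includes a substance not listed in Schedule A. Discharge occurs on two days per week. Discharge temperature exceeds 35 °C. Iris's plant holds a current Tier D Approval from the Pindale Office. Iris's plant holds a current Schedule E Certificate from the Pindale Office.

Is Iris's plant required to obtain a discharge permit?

No — exception (a) applies; Iris's plant is not required to obtain a discharge permit.

Exception (a)'s conditions are all satisfied: the facility's operating hours per week are 28, under the 30 limit; the facility operates on a batch process. As to paragraphs (e)–(j): (e) would limit (a) — the qualifying period is 395 days, meeting the 315 days threshold — but (f) sets (e) aside: (f) is triggered — the compliance score is 23 points, below the 31 points limit. (g) would limit (f) — a current Tier 4 Declaration is held — but (h) sets (g) aside: (h) is triggered — a current Schedule E Certificate is held. (i) is engaged (the plant is within 200 m of a designated waterway), but is overridden by (j): (j) applies — the baseline figure is 379, less than the 403 limit. So (a) applies.
All of (b)'s requirements are met (discharge occurs on no more than two days per week; a current General Permit is held). But: (k) operates against (b): a current Standing Clearance is held. Exception (b) does not apply.
Exception (c)'s conditions are all satisfied: average daily discharge volume is 270 litres, less than the 370 litres limit; a current Tier D Approval is held; assessed value is $265,000, below the $269,000 limit. But: (l) operates against (c): a current Provisional Approval is held. (m) is not engaged (no current Annual Registration is held), so (l) stands. Exception (c) does not apply.
Exception (d) requires that aggregate throughput is less than 1,270 units; but aggregate throughput is 1,290 units, not less than 1,270 units, so (d) is unavailable.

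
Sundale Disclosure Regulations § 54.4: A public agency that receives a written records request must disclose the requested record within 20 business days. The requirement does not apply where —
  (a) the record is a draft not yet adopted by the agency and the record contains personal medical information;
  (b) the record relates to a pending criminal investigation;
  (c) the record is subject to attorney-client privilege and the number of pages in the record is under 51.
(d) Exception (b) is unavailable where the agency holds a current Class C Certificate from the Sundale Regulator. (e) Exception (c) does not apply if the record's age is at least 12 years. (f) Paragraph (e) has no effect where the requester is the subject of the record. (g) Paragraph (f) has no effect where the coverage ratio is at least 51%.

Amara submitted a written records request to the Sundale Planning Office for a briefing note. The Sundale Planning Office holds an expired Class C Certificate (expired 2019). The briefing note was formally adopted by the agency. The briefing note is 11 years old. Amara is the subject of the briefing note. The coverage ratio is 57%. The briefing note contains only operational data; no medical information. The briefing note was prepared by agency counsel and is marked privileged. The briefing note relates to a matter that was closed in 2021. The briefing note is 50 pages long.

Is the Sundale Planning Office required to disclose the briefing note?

Exception (a) requires that the record is a draft not yet adopted by the agency; but the briefing note has been formally adopted, so (a) is unavailable.
Exception (b) does not apply: the briefing note relates to a closed matter.
Exception (c)'s conditions are all satisfied: the briefing note is privileged; the number of pages in the record is 50, under the 51 limit. Considering the limiting provisions: (e) is not engaged — the record's age is 11 years, short of 12 years. So (c) applies.

No — exception (c) applies; the Sundale Planning Office is not required to disclose the briefing note.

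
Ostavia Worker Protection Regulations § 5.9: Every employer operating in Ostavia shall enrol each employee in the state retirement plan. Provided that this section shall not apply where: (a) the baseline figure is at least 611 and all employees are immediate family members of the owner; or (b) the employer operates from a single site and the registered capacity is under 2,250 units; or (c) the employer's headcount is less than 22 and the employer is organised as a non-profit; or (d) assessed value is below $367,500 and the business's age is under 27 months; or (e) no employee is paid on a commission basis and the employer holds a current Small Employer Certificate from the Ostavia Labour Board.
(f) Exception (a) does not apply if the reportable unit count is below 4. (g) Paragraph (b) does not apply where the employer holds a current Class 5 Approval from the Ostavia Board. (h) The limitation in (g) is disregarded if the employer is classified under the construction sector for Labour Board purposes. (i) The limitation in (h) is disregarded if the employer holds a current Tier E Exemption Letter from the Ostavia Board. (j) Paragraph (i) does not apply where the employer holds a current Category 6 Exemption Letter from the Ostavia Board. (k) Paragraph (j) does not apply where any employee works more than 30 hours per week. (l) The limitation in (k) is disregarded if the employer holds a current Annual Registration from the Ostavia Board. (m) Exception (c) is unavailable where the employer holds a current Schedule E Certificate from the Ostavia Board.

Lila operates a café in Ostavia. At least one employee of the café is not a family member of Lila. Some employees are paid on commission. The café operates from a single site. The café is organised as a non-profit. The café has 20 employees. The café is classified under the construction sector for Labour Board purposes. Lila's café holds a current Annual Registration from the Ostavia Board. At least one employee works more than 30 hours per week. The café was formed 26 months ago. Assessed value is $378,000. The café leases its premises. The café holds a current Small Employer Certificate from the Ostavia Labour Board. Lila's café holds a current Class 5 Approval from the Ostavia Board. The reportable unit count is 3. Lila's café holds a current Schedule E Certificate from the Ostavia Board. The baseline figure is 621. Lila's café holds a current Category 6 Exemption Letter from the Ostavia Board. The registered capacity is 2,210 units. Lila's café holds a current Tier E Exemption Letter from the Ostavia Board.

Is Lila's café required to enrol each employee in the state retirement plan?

Exception (a) requires that all employees are immediate family members of the owner; but at least one employee is not a family member, so (a) is unavailable.
Exception (b): the employer operates from a single site; the registered capacity is 2,210 units, under the 2,250 units limit — every condition holds. Applying paragraphs (g)–(l): (g) applies (a current Class 5 Approval is held), but is itself disapplied by (h): (h) applies — the café is classified under the construction sector. (i) is engaged (a current Tier E Exemption Letter is held), but yields to (j): (j) operates against (i): a current Category 6 Exemption Letter is held. (k) is engaged (at least one employee exceeds 30 hours/week), but is set aside by (l): (l) operates against (k): a current Annual Registration is held. So (b) applies.
Exception (c) is satisfied on its face — the employer's headcount is 20, less than the 22 limit; the employer is a non-profit. But: (m) operates — a current Schedule E Certificate is held. (c) is therefore removed.
Exception (d) requires that assessed value is below $367,500; but assessed value is $378,000, not below $367,500, so (d) is unavailable.
Exception (e) requires that no employee is paid on a commission basis; but some employees are paid on commission, so (e) is unavailable.

No — exception (b) applies; Lila's café is not required to enrol each employee in the state retirement plan.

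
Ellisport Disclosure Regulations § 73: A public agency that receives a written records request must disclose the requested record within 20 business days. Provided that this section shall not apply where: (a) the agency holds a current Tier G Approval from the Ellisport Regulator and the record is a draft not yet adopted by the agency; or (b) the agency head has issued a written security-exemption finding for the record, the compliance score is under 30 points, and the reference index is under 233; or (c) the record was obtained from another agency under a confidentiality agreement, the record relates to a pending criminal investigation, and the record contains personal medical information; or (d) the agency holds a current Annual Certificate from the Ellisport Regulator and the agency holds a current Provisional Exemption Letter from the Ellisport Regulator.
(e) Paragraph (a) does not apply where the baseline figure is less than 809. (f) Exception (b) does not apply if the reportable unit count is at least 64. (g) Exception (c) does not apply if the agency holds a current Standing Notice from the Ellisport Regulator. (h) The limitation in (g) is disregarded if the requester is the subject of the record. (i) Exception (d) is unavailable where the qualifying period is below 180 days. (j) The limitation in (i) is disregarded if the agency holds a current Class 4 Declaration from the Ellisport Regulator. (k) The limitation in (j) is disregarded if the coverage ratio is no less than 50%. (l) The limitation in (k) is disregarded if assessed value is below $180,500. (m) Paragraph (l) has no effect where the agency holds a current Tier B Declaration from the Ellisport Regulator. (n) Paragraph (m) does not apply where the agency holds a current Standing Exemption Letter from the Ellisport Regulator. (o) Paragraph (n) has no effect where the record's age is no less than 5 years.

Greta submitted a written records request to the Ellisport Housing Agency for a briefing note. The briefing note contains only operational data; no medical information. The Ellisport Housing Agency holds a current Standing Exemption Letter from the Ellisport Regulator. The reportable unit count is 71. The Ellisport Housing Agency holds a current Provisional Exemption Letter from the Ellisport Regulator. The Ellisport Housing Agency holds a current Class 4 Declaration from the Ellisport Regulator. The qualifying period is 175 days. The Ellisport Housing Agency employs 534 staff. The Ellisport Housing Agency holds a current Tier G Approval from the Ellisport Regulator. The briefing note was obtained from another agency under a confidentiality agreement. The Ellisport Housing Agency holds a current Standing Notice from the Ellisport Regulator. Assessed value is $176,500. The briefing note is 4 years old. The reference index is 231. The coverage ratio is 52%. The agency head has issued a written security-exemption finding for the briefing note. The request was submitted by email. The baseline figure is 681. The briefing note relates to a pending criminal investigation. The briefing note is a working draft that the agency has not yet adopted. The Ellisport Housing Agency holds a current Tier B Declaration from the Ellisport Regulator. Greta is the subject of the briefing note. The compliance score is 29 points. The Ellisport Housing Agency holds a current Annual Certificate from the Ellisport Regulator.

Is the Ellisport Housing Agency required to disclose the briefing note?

No — exception (d) applies; the Ellisport Housing Agency is not required to disclose the briefing note.

All of (a)'s requirements are met (a current Tier G Approval is held; the briefing note is an unadopted draft). But applying paragraph (e): (e) operates — the baseline figure is 681, less than the 809 limit. So (a) is unavailable.
All of (b)'s requirements are met (a written security-exemption finding has been issued; the compliance score is 29 points, under the 30 points limit; the reference index is 231, under the 233 limit). But: (f) operates against (b): the reportable unit count is 71, meeting the 64 threshold. (b) is therefore removed.
Exception (c) requires that the record contains personal medical information; but the briefing note contains only operational data, so (c) is unavailable.
Exception (d) is satisfied on its face — a current Annual Certificate is held; a current Provisional Exemption Letter is held. Applying paragraphs (i)–(o): (i) would limit (d) — the qualifying period is 175 days, below the 180 days limit — but (j) sets (i) aside: (j) operates against (i): a current Class 4 Declaration is held. (k) would limit (j) — the coverage ratio is 52%, meeting the 50% threshold — but (l) sets (k) aside: (l) operates against (k): assessed value is $176,500, below the $180,500 limit. (m) would limit (l) — a current Tier B Declaration is held — but (n) sets (m) aside: (n) operates against (m): a current Standing Exemption Letter is held. (o) is not engaged (the record's age is 4 years, short of 5 years), so (n) stands. (d) remains available.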